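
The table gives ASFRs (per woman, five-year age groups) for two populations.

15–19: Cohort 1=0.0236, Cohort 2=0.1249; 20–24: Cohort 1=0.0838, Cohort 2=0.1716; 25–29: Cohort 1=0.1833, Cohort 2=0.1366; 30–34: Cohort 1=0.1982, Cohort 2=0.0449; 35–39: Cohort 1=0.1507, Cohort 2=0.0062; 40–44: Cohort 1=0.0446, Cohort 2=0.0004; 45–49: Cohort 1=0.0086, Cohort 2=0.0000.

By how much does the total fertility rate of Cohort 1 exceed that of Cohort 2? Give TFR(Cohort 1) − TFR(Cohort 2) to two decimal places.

1.04

Cohort 1:
  Sum of ASFRs = 0.0236 + 0.0838 + 0.1833 + 0.1982 + 0.1507 + 0.0446 + 0.0086 = 0.6928
  TFR = 5 × 0.6928 = 3.464
Cohort 2:
  Sum of ASFRs = 0.1249 + 0.1716 + 0.1366 + 0.0449 + 0.0062 + 0.0004 + 0.0000 = 0.4846
  TFR = 5 × 0.4846 = 2.423
Difference = 3.464 − 2.423 = 1.041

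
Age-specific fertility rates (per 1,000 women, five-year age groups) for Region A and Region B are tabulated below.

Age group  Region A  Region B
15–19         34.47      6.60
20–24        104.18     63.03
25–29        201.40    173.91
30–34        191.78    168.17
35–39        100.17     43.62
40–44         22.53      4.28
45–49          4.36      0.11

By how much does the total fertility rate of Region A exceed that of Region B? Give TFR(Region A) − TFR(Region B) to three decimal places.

Region A:
  Sum of ASFRs = 34.47 + 104.18 + 201.40 + 191.78 + 100.17 + 22.53 + 4.36 = 658.89
  TFR = 5 × 658.89 / 1000 = 3.29445
Region B:
  Sum of ASFRs = 6.60 + 63.03 + 173.91 + 168.17 + 43.62 + 4.28 + 0.11 = 459.72
  TFR = 5 × 459.72 / 1000 = 2.2986
Difference = 3.29445 − 2.2986 = 0.99585

0.996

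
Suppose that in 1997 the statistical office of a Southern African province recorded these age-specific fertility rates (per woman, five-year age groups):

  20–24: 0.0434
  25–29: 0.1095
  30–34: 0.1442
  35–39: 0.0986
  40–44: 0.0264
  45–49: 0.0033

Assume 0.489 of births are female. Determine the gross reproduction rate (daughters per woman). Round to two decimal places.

Proportion female at birth = 0.489.
Sum of ASFRs = 0.0434 + 0.1095 + 0.1442 + 0.0986 + 0.0264 + 0.0033 = 0.4254
TFR = 5 × 0.4254 = 2.127
GRR = 0.489 × 2.127 = 1.04010

1.04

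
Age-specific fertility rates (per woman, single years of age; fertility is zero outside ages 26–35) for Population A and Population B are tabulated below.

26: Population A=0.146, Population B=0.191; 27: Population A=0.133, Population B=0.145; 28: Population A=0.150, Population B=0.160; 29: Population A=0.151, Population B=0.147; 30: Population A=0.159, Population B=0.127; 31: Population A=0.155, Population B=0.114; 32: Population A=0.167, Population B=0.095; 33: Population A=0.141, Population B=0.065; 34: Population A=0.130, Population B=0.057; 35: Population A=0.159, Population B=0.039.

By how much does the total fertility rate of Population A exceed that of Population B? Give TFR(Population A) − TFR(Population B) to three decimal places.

Population A:
  Sum of ASFRs = 0.146 + 0.133 + 0.150 + 0.151 + 0.159 + 0.155 + 0.167 + 0.141 + 0.130 + 0.159 = 1.491
  TFR = 1.491
Population B:
  Sum of ASFRs = 0.191 + 0.145 + 0.160 + 0.147 + 0.127 + 0.114 + 0.095 + 0.065 + 0.057 + 0.039 = 1.140
  TFR = 1.14
Difference = 1.491 − 1.14 = 0.351

0.351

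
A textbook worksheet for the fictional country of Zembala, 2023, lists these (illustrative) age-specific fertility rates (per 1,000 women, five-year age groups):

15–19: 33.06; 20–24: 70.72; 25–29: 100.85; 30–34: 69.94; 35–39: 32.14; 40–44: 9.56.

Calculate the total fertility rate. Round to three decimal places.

Sum of ASFRs = 33.06 + 70.72 + 100.85 + 69.94 + 32.14 + 9.56 = 316.27
TFR = 5 × 316.27 / 1000 = 1.58135

1.581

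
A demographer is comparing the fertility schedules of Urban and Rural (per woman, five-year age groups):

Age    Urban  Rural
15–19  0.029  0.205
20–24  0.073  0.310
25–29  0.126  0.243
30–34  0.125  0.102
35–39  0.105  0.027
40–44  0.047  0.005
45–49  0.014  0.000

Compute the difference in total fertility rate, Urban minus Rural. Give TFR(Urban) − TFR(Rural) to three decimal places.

Urban:
  Sum of ASFRs = 0.029 + 0.073 + 0.126 + 0.125 + 0.105 + 0.047 + 0.014 = 0.519
  TFR = 5 × 0.519 = 2.595
Rural:
  Sum of ASFRs = 0.205 + 0.310 + 0.243 + 0.102 + 0.027 + 0.005 + 0.000 = 0.892
  TFR = 5 × 0.892 = 4.46
Difference = 2.595 − 4.46 = -1.865

-1.865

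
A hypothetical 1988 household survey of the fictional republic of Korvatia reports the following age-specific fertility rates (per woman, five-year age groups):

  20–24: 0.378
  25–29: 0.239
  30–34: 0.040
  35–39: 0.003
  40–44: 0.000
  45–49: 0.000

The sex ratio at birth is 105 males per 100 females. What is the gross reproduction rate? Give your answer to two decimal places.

1.61

Proportion female at birth = 100 / (100 + 105) = 0.48780.
Sum of ASFRs = 0.378 + 0.239 + 0.040 + 0.003 + 0.000 + 0.000 = 0.660
TFR = 5 × 0.660 = 3.3
GRR = 0.48780 × 3.3 = 1.60974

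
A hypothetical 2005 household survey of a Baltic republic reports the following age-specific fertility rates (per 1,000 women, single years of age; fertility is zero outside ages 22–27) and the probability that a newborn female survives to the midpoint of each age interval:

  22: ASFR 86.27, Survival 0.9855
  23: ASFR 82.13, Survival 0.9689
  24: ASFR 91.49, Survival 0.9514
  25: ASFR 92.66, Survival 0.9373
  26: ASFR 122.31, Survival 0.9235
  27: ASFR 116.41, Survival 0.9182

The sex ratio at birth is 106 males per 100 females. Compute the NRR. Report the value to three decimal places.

0.271

Proportion female at birth = 100 / (100 + 106) = 0.48544.
Each age group contributes 1 × ASFR × survival:
  22: 1 × 86.27/1000 × 0.9855 = 0.08502
  23: 1 × 82.13/1000 × 0.9689 = 0.07958
  24: 1 × 91.49/1000 × 0.9514 = 0.08704
  25: 1 × 92.66/1000 × 0.9373 = 0.08685
  26: 1 × 122.31/1000 × 0.9235 = 0.11295
  27: 1 × 116.41/1000 × 0.9182 = 0.10689
Sum = 0.55833
NRR = 0.48544 × 0.55833 = 0.27104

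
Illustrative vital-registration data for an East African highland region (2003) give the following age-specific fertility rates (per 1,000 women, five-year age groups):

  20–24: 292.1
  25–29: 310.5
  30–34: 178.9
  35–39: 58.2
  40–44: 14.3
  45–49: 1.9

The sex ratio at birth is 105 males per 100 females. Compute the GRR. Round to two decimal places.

2.09

Proportion female at birth = 100 / (100 + 105) = 0.48780.
Sum of ASFRs = 292.1 + 310.5 + 178.9 + 58.2 + 14.3 + 1.9 = 855.9
TFR = 5 × 855.9 / 1000 = 4.2795
GRR = 0.48780 × 4.2795 = 2.08754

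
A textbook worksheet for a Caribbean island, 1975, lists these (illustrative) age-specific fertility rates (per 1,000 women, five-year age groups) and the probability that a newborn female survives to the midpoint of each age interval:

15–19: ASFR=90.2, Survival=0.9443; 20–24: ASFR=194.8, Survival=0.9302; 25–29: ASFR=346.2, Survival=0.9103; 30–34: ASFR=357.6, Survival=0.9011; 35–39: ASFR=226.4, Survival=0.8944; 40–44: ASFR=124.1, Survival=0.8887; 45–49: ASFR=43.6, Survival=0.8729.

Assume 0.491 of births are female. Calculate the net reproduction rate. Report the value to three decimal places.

Proportion female at birth = 0.491.
Survival-weighted fertility by age (5·fₓ·Sₓ):
  15–19: 5 × 90.2/1000 × 0.9443 = 0.42588
  20–24: 5 × 194.8/1000 × 0.9302 = 0.90601
  25–29: 5 × 346.2/1000 × 0.9103 = 1.57573
  30–34: 5 × 357.6/1000 × 0.9011 = 1.61117
  35–39: 5 × 226.4/1000 × 0.8944 = 1.01246
  40–44: 5 × 124.1/1000 × 0.8887 = 0.55144
  45–49: 5 × 43.6/1000 × 0.8729 = 0.19029
Sum = 6.27298
NRR = 0.491 × 6.27298 = 3.08003
An NRR exceeding 1 indicates intrinsic growth under these rates.

3.080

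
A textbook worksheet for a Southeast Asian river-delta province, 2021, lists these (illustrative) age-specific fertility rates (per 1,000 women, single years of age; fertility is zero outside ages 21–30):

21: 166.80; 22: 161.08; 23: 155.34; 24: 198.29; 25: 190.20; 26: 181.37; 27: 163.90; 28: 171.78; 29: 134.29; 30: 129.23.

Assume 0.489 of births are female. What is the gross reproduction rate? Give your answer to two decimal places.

Proportion female at birth = 0.489.
Sum of ASFRs = 166.80 + 161.08 + 155.34 + 198.29 + 190.20 + 181.37 + 163.90 + 171.78 + 134.29 + 129.23 = 1652.28
TFR = 1652.28 / 1000 = 1.65228
GRR = 0.489 × 1.65228 = 0.80796

0.81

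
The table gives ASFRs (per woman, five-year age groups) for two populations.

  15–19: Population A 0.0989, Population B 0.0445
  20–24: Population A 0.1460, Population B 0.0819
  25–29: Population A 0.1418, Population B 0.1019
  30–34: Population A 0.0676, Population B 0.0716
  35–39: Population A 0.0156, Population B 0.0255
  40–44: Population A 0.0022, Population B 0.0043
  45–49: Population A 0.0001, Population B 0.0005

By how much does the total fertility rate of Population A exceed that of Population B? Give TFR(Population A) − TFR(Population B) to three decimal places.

Population A:
  Sum of ASFRs = 0.0989 + 0.1460 + 0.1418 + 0.0676 + 0.0156 + 0.0022 + 0.0001 = 0.4722
  TFR = 5 × 0.4722 = 2.361
Population B:
  Sum of ASFRs = 0.0445 + 0.0819 + 0.1019 + 0.0716 + 0.0255 + 0.0043 + 0.0005 = 0.3302
  TFR = 5 × 0.3302 = 1.651
Difference = 2.361 − 1.651 = 0.71

0.710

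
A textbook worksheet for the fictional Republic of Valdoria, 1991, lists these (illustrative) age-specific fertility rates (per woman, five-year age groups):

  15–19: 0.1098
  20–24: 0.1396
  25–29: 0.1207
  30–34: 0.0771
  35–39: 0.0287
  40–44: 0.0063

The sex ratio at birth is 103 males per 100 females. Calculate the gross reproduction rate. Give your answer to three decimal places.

Proportion female at birth = 100 / (100 + 103) = 0.49261.
Sum of ASFRs = 0.1098 + 0.1396 + 0.1207 + 0.0771 + 0.0287 + 0.0063 = 0.4822
TFR = 5 × 0.4822 = 2.411
GRR = 0.49261 × 2.411 = 1.18768

1.188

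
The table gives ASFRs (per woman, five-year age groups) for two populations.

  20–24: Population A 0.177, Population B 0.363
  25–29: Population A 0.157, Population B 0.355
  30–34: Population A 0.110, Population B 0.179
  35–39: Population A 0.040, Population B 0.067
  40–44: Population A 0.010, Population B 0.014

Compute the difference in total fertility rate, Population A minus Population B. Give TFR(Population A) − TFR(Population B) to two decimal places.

-2.42

Population A:
  Sum of ASFRs = 0.177 + 0.157 + 0.110 + 0.040 + 0.010 = 0.494
  TFR = 5 × 0.494 = 2.47
Population B:
  Sum of ASFRs = 0.363 + 0.355 + 0.179 + 0.067 + 0.014 = 0.978
  TFR = 5 × 0.978 = 4.89
Difference = 2.47 − 4.89 = -2.42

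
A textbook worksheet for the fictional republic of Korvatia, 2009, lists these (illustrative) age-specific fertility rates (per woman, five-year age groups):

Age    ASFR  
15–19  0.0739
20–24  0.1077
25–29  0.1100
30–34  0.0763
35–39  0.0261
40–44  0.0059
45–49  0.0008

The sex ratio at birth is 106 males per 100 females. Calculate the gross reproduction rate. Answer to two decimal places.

Proportion female at birth = 100 / (100 + 106) = 0.48544.
Sum of ASFRs = 0.0739 + 0.1077 + 0.1100 + 0.0763 + 0.0261 + 0.0059 + 0.0008 = 0.4007
TFR = 5 × 0.4007 = 2.0035
GRR = 0.48544 × 2.0035 = 0.97258

0.97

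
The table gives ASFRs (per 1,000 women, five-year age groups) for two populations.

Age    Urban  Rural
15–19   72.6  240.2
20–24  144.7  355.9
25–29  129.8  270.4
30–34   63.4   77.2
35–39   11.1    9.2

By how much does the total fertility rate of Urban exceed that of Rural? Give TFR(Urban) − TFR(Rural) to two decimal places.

-2.66

Urban:
  Sum of ASFRs = 72.6 + 144.7 + 129.8 + 63.4 + 11.1 = 421.6
  TFR = 5 × 421.6 / 1000 = 2.108
Rural:
  Sum of ASFRs = 240.2 + 355.9 + 270.4 + 77.2 + 9.2 = 952.9
  TFR = 5 × 952.9 / 1000 = 4.7645
Difference = 2.108 − 4.7645 = -2.6565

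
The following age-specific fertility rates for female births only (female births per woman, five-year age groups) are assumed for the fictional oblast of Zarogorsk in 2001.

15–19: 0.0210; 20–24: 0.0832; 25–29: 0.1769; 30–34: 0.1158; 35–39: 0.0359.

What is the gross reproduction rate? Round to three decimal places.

2.164

Sum of female ASFRs = 0.0210 + 0.0832 + 0.1769 + 0.1158 + 0.0359 = 0.4328
GRR = 5 × 0.4328 = 2.164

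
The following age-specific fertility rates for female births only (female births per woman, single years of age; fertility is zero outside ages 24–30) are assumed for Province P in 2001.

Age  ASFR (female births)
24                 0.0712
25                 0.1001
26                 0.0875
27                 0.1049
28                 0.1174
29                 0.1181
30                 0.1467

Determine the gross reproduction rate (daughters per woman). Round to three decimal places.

0.746

Sum of female ASFRs = 0.0712 + 0.1001 + 0.0875 + 0.1049 + 0.1174 + 0.1181 + 0.1467 = 0.7459
GRR = 0.7459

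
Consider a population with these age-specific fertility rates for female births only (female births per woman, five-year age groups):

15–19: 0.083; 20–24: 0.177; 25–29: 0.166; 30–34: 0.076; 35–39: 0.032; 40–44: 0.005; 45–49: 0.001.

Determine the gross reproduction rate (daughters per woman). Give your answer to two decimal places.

2.70

Sum of female ASFRs = 0.083 + 0.177 + 0.166 + 0.076 + 0.032 + 0.005 + 0.001 = 0.540
GRR = 5 × 0.540 = 2.7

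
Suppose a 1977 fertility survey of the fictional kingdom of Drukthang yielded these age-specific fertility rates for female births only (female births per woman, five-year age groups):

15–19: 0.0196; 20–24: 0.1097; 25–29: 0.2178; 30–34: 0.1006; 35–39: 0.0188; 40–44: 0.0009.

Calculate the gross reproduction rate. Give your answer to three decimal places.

2.337

Sum of female ASFRs = 0.0196 + 0.1097 + 0.2178 + 0.1006 + 0.0188 + 0.0009 = 0.4674
GRR = 5 × 0.4674 = 2.337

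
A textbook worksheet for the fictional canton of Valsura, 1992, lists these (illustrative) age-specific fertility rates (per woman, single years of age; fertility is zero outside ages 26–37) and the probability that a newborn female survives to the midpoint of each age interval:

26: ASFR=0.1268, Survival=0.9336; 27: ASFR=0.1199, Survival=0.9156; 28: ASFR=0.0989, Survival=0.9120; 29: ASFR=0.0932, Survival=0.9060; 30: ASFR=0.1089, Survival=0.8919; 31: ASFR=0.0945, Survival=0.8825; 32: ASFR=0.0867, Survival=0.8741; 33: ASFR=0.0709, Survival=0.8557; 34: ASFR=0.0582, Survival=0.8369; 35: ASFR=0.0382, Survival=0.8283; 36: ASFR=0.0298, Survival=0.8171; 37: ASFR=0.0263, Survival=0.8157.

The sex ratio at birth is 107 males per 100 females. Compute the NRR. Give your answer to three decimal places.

0.409

Proportion female at birth = 100 / (100 + 107) = 0.48309.
Each age group contributes 1 × ASFR × survival:
  26: 1 × 0.1268 × 0.9336 = 0.11838
  27: 1 × 0.1199 × 0.9156 = 0.10978
  28: 1 × 0.0989 × 0.9120 = 0.09020
  29: 1 × 0.0932 × 0.9060 = 0.08444
  30: 1 × 0.1089 × 0.8919 = 0.09713
  31: 1 × 0.0945 × 0.8825 = 0.08340
  32: 1 × 0.0867 × 0.8741 = 0.07578
  33: 1 × 0.0709 × 0.8557 = 0.06067
  34: 1 × 0.0582 × 0.8369 = 0.04871
  35: 1 × 0.0382 × 0.8283 = 0.03164
  36: 1 × 0.0298 × 0.8171 = 0.02435
  37: 1 × 0.0263 × 0.8157 = 0.02145
Sum = 0.84593
NRR = 0.48309 × 0.84593 = 0.40866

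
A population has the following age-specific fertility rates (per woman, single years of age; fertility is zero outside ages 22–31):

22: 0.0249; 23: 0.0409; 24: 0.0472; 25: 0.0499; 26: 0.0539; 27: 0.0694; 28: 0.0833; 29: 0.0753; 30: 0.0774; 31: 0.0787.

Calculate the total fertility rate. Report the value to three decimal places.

Sum of ASFRs = 0.0249 + 0.0409 + 0.0472 + 0.0499 + 0.0539 + 0.0694 + 0.0833 + 0.0753 + 0.0774 + 0.0787 = 0.6009
TFR = 0.6009

0.601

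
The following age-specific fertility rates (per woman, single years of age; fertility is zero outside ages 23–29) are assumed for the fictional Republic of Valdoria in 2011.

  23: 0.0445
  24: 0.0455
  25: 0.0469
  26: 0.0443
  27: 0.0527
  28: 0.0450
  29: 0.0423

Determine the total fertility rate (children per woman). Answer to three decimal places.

0.321

Sum of ASFRs = 0.0445 + 0.0455 + 0.0469 + 0.0443 + 0.0527 + 0.0450 + 0.0423 = 0.3212
TFR = 0.3212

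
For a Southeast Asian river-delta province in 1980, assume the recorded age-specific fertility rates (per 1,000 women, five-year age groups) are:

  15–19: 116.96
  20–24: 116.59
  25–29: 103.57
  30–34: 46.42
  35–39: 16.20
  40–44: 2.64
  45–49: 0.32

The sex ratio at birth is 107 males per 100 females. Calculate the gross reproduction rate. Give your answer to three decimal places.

0.973

Proportion female at birth = 100 / (100 + 107) = 0.48309.
Sum of ASFRs = 116.96 + 116.59 + 103.57 + 46.42 + 16.20 + 2.64 + 0.32 = 402.70
TFR = 5 × 402.70 / 1000 = 2.0135
GRR = 0.48309 × 2.0135 = 0.97270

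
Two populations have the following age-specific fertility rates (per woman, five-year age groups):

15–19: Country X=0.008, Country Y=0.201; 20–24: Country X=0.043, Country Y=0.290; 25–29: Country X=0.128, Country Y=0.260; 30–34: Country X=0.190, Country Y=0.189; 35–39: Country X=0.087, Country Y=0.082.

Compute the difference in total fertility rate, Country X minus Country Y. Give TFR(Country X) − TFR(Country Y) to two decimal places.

-2.83

Country X:
  Sum of ASFRs = 0.008 + 0.043 + 0.128 + 0.190 + 0.087 = 0.456
  TFR = 5 × 0.456 = 2.28
Country Y:
  Sum of ASFRs = 0.201 + 0.290 + 0.260 + 0.189 + 0.082 = 1.022
  TFR = 5 × 1.022 = 5.11
Difference = 2.28 − 5.11 = -2.83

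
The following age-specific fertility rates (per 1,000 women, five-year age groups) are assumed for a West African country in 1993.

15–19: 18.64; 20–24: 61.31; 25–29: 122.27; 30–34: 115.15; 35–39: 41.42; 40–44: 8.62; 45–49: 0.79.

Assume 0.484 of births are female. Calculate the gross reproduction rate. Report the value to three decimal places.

Proportion female at birth = 0.484.
Sum of ASFRs = 18.64 + 61.31 + 122.27 + 115.15 + 41.42 + 8.62 + 0.79 = 368.20
TFR = 5 × 368.20 / 1000 = 1.841
GRR = 0.484 × 1.841 = 0.89104

0.891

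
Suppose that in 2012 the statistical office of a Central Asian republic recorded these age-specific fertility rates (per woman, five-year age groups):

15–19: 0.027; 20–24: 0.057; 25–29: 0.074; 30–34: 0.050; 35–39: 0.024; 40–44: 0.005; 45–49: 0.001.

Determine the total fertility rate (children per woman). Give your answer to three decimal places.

1.190

Sum of ASFRs = 0.027 + 0.057 + 0.074 + 0.050 + 0.024 + 0.005 + 0.001 = 0.238
TFR = 5 × 0.238 = 1.19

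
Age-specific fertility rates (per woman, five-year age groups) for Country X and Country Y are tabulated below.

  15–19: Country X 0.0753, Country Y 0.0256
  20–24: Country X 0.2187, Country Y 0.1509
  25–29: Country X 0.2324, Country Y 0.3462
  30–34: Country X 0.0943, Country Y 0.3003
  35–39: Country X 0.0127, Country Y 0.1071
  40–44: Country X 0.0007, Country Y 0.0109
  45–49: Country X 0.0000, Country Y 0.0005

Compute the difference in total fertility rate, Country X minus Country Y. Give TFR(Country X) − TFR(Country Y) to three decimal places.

Country X:
  Sum of ASFRs = 0.0753 + 0.2187 + 0.2324 + 0.0943 + 0.0127 + 0.0007 + 0.0000 = 0.6341
  TFR = 5 × 0.6341 = 3.1705
Country Y:
  Sum of ASFRs = 0.0256 + 0.1509 + 0.3462 + 0.3003 + 0.1071 + 0.0109 + 0.0005 = 0.9415
  TFR = 5 × 0.9415 = 4.7075
Difference = 3.1705 − 4.7075 = -1.537

-1.537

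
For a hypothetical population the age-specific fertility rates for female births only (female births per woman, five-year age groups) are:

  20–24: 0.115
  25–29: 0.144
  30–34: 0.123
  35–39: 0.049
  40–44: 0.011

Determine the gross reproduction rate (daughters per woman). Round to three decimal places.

Sum of female ASFRs = 0.115 + 0.144 + 0.123 + 0.049 + 0.011 = 0.442
GRR = 5 × 0.442 = 2.21

2.210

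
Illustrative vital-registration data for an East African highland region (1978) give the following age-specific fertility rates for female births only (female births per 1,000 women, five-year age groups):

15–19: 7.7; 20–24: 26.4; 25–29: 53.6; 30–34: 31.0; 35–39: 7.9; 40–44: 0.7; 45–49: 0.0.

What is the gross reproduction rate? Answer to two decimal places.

Sum of female ASFRs = 7.7 + 26.4 + 53.6 + 31.0 + 7.9 + 0.7 + 0.0 = 127.3
GRR = 5 × 127.3 / 1000 = 0.6365

0.64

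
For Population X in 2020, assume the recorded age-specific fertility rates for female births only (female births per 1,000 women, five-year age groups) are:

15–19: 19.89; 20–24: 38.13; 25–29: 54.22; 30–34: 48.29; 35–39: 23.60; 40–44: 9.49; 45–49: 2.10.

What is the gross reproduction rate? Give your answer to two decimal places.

0.98

Sum of female ASFRs = 19.89 + 38.13 + 54.22 + 48.29 + 23.60 + 9.49 + 2.10 = 195.72
GRR = 5 × 195.72 / 1000 = 0.9786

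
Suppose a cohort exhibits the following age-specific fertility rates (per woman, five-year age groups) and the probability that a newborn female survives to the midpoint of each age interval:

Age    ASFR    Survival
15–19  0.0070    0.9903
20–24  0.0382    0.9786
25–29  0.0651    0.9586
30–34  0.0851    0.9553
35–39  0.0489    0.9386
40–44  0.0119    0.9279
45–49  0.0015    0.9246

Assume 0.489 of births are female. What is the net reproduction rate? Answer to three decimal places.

Proportion female at birth = 0.489.
Weighting each age-specific rate by interval width and survival:
  15–19: 5 × 0.0070 × 0.9903 = 0.03466
  20–24: 5 × 0.0382 × 0.9786 = 0.18691
  25–29: 5 × 0.0651 × 0.9586 = 0.31202
  30–34: 5 × 0.0851 × 0.9553 = 0.40648
  35–39: 5 × 0.0489 × 0.9386 = 0.22949
  40–44: 5 × 0.0119 × 0.9279 = 0.05521
  45–49: 5 × 0.0015 × 0.9246 = 0.00693
Sum = 1.23170
NRR = 0.489 × 1.23170 = 0.60230
NRR < 1, so the cohort does not fully replace itself.

0.602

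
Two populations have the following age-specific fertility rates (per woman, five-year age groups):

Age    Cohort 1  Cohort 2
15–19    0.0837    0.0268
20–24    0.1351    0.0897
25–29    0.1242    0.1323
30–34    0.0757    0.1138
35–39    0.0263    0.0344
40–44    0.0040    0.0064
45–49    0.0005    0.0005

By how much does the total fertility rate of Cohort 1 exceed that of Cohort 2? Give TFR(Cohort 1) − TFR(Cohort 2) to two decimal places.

0.23

Cohort 1:
  Sum of ASFRs = 0.0837 + 0.1351 + 0.1242 + 0.0757 + 0.0263 + 0.0040 + 0.0005 = 0.4495
  TFR = 5 × 0.4495 = 2.2475
Cohort 2:
  Sum of ASFRs = 0.0268 + 0.0897 + 0.1323 + 0.1138 + 0.0344 + 0.0064 + 0.0005 = 0.4039
  TFR = 5 × 0.4039 = 2.0195
Difference = 2.2475 − 2.0195 = 0.228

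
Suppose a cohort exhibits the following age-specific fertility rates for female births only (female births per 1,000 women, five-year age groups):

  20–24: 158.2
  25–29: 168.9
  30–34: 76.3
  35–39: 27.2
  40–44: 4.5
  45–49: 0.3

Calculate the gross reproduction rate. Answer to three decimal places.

Sum of female ASFRs = 158.2 + 168.9 + 76.3 + 27.2 + 4.5 + 0.3 = 435.4
GRR = 5 × 435.4 / 1000 = 2.177

2.177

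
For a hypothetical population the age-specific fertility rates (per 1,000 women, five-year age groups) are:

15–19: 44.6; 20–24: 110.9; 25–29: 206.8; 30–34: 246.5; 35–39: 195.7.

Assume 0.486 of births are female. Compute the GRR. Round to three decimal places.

1.955

Proportion female at birth = 0.486.
Sum of ASFRs = 44.6 + 110.9 + 206.8 + 246.5 + 195.7 = 804.5
TFR = 5 × 804.5 / 1000 = 4.0225
GRR = 0.486 × 4.0225 = 1.95494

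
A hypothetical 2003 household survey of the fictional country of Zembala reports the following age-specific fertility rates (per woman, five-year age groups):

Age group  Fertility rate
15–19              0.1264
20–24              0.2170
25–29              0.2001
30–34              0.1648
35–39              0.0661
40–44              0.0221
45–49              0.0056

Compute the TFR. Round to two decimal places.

4.01

Sum of ASFRs = 0.1264 + 0.2170 + 0.2001 + 0.1648 + 0.0661 + 0.0221 + 0.0056 = 0.8021
TFR = 5 × 0.8021 = 4.0105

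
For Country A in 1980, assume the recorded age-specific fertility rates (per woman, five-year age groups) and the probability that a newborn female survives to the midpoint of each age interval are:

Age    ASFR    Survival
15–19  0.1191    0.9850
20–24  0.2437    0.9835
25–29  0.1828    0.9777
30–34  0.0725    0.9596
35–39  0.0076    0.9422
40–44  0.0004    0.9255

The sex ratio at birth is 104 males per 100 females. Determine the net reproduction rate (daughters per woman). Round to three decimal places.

Proportion female at birth = 100 / (100 + 104) = 0.49020.
Survival-weighted fertility by age (5·fₓ·Sₓ):
  15–19: 5 × 0.1191 × 0.9850 = 0.58657
  20–24: 5 × 0.2437 × 0.9835 = 1.19839
  25–29: 5 × 0.1828 × 0.9777 = 0.89362
  30–34: 5 × 0.0725 × 0.9596 = 0.34786
  35–39: 5 × 0.0076 × 0.9422 = 0.03580
  40–44: 5 × 0.0004 × 0.9255 = 0.00185
Sum = 3.06409
NRR = 0.49020 × 3.06409 = 1.50202

1.502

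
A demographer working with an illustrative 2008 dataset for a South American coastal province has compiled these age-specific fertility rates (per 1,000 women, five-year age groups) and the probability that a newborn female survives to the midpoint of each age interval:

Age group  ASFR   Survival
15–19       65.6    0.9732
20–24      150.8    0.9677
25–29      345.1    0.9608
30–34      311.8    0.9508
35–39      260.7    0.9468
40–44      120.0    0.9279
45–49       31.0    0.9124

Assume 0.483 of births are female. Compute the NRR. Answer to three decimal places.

2.957

Proportion female at birth = 0.483.
Each age group contributes 5 × ASFR × survival:
  15–19: 5 × 65.6/1000 × 0.9732 = 0.31921
  20–24: 5 × 150.8/1000 × 0.9677 = 0.72965
  25–29: 5 × 345.1/1000 × 0.9608 = 1.65786
  30–34: 5 × 311.8/1000 × 0.9508 = 1.48230
  35–39: 5 × 260.7/1000 × 0.9468 = 1.23415
  40–44: 5 × 120.0/1000 × 0.9279 = 0.55674
  45–49: 5 × 31.0/1000 × 0.9124 = 0.14142
Sum = 6.12133
NRR = 0.483 × 6.12133 = 2.95660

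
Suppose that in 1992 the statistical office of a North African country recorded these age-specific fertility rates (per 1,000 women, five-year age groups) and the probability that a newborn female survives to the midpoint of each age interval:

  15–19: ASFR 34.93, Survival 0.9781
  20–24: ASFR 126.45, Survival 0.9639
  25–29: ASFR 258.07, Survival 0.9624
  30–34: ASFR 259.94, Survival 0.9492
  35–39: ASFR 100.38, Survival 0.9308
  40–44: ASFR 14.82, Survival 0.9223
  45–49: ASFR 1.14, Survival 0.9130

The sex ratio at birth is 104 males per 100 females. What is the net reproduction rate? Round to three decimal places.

1.861

Proportion female at birth = 100 / (100 + 104) = 0.49020.
Weighting each age-specific rate by interval width and survival:
  15–19: 5 × 34.93/1000 × 0.9781 = 0.17083
  20–24: 5 × 126.45/1000 × 0.9639 = 0.60943
  25–29: 5 × 258.07/1000 × 0.9624 = 1.24183
  30–34: 5 × 259.94/1000 × 0.9492 = 1.23368
  35–39: 5 × 100.38/1000 × 0.9308 = 0.46717
  40–44: 5 × 14.82/1000 × 0.9223 = 0.06834
  45–49: 5 × 1.14/1000 × 0.9130 = 0.00520
Sum = 3.79648
NRR = 0.49020 × 3.79648 = 1.86103
With NRR above 1 the population is above replacement fertility.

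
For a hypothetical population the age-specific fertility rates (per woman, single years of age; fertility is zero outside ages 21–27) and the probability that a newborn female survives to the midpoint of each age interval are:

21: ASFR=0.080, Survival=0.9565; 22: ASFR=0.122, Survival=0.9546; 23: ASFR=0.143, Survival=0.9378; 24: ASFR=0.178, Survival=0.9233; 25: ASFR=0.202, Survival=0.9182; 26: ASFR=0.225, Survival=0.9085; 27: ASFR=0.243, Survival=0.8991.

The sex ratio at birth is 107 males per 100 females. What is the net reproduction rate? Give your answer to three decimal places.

0.531

Proportion female at birth = 100 / (100 + 107) = 0.48309.
Each age group contributes 1 × ASFR × survival:
  21: 1 × 0.080 × 0.9565 = 0.07652
  22: 1 × 0.122 × 0.9546 = 0.11646
  23: 1 × 0.143 × 0.9378 = 0.13411
  24: 1 × 0.178 × 0.9233 = 0.16435
  25: 1 × 0.202 × 0.9182 = 0.18548
  26: 1 × 0.225 × 0.9085 = 0.20441
  27: 1 × 0.243 × 0.8991 = 0.21848
Sum = 1.09981
NRR = 0.48309 × 1.09981 = 0.53131
An NRR under 1 implies long-run decline under these rates.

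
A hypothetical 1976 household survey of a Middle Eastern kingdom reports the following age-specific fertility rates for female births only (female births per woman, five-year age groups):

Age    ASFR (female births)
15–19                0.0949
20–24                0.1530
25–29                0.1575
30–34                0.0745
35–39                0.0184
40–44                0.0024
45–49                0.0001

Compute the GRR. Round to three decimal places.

2.504

Sum of female ASFRs = 0.0949 + 0.1530 + 0.1575 + 0.0745 + 0.0184 + 0.0024 + 0.0001 = 0.5008
GRR = 5 × 0.5008 = 2.504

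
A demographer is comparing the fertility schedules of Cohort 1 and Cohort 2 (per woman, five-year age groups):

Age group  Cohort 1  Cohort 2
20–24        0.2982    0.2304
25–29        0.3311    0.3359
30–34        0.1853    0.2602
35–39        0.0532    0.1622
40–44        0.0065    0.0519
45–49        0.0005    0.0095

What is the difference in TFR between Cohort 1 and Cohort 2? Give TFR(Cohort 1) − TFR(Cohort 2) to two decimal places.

Cohort 1:
  Sum of ASFRs = 0.2982 + 0.3311 + 0.1853 + 0.0532 + 0.0065 + 0.0005 = 0.8748
  TFR = 5 × 0.8748 = 4.374
Cohort 2:
  Sum of ASFRs = 0.2304 + 0.3359 + 0.2602 + 0.1622 + 0.0519 + 0.0095 = 1.0501
  TFR = 5 × 1.0501 = 5.2505
Difference = 4.374 − 5.2505 = -0.8765

-0.88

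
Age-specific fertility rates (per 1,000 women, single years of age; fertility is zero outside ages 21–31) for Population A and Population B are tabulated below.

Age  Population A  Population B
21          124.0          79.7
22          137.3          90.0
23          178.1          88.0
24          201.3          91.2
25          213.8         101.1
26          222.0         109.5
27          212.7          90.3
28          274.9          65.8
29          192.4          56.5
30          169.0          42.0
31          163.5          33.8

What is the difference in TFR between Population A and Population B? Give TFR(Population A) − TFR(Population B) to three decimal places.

1.241

Population A:
  Sum of ASFRs = 124.0 + 137.3 + 178.1 + 201.3 + 213.8 + 222.0 + 212.7 + 274.9 + 192.4 + 169.0 + 163.5 = 2089.0
  TFR = 2089.0 / 1000 = 2.089
Population B:
  Sum of ASFRs = 79.7 + 90.0 + 88.0 + 91.2 + 101.1 + 109.5 + 90.3 + 65.8 + 56.5 + 42.0 + 33.8 = 847.9
  TFR = 847.9 / 1000 = 0.8479
Difference = 2.089 − 0.8479 = 1.2411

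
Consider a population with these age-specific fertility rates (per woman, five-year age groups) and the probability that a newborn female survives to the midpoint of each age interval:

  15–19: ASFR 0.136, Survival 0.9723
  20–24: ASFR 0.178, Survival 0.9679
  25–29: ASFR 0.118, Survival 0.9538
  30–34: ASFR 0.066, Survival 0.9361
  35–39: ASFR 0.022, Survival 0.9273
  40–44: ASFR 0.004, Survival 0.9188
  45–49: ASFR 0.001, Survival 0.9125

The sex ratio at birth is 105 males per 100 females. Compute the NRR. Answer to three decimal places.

Proportion female at birth = 100 / (100 + 105) = 0.48780.
Survival-weighted fertility by age (5·fₓ·Sₓ):
  15–19: 5 × 0.136 × 0.9723 = 0.66116
  20–24: 5 × 0.178 × 0.9679 = 0.86143
  25–29: 5 × 0.118 × 0.9538 = 0.56274
  30–34: 5 × 0.066 × 0.9361 = 0.30891
  35–39: 5 × 0.022 × 0.9273 = 0.10200
  40–44: 5 × 0.004 × 0.9188 = 0.01838
  45–49: 5 × 0.001 × 0.9125 = 0.00456
Sum = 2.51918
NRR = 0.48780 × 2.51918 = 1.22886

1.229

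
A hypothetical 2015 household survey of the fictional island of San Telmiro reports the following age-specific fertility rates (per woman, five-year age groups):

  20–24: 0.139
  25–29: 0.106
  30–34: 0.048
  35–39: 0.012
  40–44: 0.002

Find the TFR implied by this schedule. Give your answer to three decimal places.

1.535

Sum of ASFRs = 0.139 + 0.106 + 0.048 + 0.012 + 0.002 = 0.307
TFR = 5 × 0.307 = 1.535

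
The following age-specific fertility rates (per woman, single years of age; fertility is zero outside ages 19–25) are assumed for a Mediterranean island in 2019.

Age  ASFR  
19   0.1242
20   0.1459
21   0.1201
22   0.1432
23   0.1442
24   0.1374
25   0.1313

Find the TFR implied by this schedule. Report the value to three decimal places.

0.946

Sum of ASFRs = 0.1242 + 0.1459 + 0.1201 + 0.1432 + 0.1442 + 0.1374 + 0.1313 = 0.9463
TFR = 0.9463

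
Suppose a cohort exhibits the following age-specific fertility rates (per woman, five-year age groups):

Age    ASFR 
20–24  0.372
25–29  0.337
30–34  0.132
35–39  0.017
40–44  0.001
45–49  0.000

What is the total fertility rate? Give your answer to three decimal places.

Sum of ASFRs = 0.372 + 0.337 + 0.132 + 0.017 + 0.001 + 0.000 = 0.859
TFR = 5 × 0.859 = 4.295

4.295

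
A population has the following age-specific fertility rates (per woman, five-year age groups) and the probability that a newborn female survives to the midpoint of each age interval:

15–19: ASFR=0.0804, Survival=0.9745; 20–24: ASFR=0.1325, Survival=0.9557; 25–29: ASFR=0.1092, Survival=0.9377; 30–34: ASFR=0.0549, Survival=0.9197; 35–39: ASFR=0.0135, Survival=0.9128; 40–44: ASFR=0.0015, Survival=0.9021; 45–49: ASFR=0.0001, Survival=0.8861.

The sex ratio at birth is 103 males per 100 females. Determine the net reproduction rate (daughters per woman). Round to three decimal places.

0.915

Proportion female at birth = 100 / (100 + 103) = 0.49261.
Each age group contributes 5 × ASFR × survival:
  15–19: 5 × 0.0804 × 0.9745 = 0.39175
  20–24: 5 × 0.1325 × 0.9557 = 0.63315
  25–29: 5 × 0.1092 × 0.9377 = 0.51198
  30–34: 5 × 0.0549 × 0.9197 = 0.25246
  35–39: 5 × 0.0135 × 0.9128 = 0.06161
  40–44: 5 × 0.0015 × 0.9021 = 0.00677
  45–49: 5 × 0.0001 × 0.8861 = 0.00044
Sum = 1.85816
NRR = 0.49261 × 1.85816 = 0.91535
An NRR under 1 implies long-run decline under these rates.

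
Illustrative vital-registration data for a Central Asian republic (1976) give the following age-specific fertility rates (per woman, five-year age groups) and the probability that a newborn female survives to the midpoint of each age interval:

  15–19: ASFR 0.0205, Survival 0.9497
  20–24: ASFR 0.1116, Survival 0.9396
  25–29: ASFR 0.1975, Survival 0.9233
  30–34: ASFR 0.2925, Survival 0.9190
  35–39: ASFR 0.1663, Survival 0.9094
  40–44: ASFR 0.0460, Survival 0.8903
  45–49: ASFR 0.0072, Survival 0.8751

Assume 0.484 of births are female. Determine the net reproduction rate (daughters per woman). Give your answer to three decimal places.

1.873

Proportion female at birth = 0.484.
Survival-weighted fertility by age (5·fₓ·Sₓ):
  15–19: 5 × 0.0205 × 0.9497 = 0.09734
  20–24: 5 × 0.1116 × 0.9396 = 0.52430
  25–29: 5 × 0.1975 × 0.9233 = 0.91176
  30–34: 5 × 0.2925 × 0.9190 = 1.34404
  35–39: 5 × 0.1663 × 0.9094 = 0.75617
  40–44: 5 × 0.0460 × 0.8903 = 0.20477
  45–49: 5 × 0.0072 × 0.8751 = 0.03150
Sum = 3.86988
NRR = 0.484 × 3.86988 = 1.87302
An NRR exceeding 1 indicates intrinsic growth under these rates.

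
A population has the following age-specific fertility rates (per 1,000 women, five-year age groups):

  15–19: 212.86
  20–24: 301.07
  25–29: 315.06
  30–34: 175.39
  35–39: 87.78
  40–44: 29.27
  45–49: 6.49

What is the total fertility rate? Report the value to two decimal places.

Sum of ASFRs = 212.86 + 301.07 + 315.06 + 175.39 + 87.78 + 29.27 + 6.49 = 1127.92
TFR = 5 × 1127.92 / 1000 = 5.6396

5.64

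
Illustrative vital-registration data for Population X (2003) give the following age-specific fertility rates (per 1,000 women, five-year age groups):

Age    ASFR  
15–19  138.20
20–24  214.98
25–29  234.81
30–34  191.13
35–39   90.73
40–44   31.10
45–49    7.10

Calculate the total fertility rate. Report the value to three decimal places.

4.540

Sum of ASFRs = 138.20 + 214.98 + 234.81 + 191.13 + 90.73 + 31.10 + 7.10 = 908.05
TFR = 5 × 908.05 / 1000 = 4.54025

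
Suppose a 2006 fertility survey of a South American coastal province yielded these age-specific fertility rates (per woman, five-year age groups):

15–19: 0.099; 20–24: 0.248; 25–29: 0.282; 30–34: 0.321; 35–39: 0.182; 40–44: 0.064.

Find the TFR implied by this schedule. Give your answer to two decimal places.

5.98

Sum of ASFRs = 0.099 + 0.248 + 0.282 + 0.321 + 0.182 + 0.064 = 1.196
TFR = 5 × 1.196 = 5.98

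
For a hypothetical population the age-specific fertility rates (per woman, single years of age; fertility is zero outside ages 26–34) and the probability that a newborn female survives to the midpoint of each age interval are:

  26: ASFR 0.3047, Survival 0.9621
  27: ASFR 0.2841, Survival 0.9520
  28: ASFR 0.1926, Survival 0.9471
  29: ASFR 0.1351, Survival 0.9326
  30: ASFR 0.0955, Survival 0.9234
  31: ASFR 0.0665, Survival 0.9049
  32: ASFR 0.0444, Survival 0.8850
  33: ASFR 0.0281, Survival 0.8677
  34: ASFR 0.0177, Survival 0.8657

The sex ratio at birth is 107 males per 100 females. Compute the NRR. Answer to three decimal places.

Proportion female at birth = 100 / (100 + 107) = 0.48309.
Per-age-group product (1 × ASFR × survival probability):
  26: 1 × 0.3047 × 0.9621 = 0.29315
  27: 1 × 0.2841 × 0.9520 = 0.27046
  28: 1 × 0.1926 × 0.9471 = 0.18241
  29: 1 × 0.1351 × 0.9326 = 0.12599
  30: 1 × 0.0955 × 0.9234 = 0.08818
  31: 1 × 0.0665 × 0.9049 = 0.06018
  32: 1 × 0.0444 × 0.8850 = 0.03929
  33: 1 × 0.0281 × 0.8677 = 0.02438
  34: 1 × 0.0177 × 0.8657 = 0.01532
Sum = 1.09936
NRR = 0.48309 × 1.09936 = 0.53109
An NRR under 1 implies long-run decline under these rates.

0.531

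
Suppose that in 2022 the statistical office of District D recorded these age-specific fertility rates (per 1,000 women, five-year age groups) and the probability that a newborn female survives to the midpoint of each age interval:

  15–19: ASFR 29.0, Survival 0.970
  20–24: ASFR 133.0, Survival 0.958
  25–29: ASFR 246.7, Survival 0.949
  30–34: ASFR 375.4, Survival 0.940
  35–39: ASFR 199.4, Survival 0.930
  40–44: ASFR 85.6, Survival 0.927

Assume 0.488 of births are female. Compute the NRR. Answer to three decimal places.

Proportion female at birth = 0.488.
Survival-weighted fertility by age (5·fₓ·Sₓ):
  15–19: 5 × 29.0/1000 × 0.970 = 0.14065
  20–24: 5 × 133.0/1000 × 0.958 = 0.63707
  25–29: 5 × 246.7/1000 × 0.949 = 1.17059
  30–34: 5 × 375.4/1000 × 0.940 = 1.76438
  35–39: 5 × 199.4/1000 × 0.930 = 0.92721
  40–44: 5 × 85.6/1000 × 0.927 = 0.39676
Sum = 5.03666
NRR = 0.488 × 5.03666 = 2.45789
An NRR exceeding 1 indicates intrinsic growth under these rates.

2.458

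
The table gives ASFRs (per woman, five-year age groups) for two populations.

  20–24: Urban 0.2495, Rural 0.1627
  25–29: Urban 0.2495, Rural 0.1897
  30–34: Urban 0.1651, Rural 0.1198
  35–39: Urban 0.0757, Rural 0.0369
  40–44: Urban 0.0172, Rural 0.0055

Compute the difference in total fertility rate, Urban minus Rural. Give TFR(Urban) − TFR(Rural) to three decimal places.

1.212

Urban:
  Sum of ASFRs = 0.2495 + 0.2495 + 0.1651 + 0.0757 + 0.0172 = 0.7570
  TFR = 5 × 0.7570 = 3.785
Rural:
  Sum of ASFRs = 0.1627 + 0.1897 + 0.1198 + 0.0369 + 0.0055 = 0.5146
  TFR = 5 × 0.5146 = 2.573
Difference = 3.785 − 2.573 = 1.212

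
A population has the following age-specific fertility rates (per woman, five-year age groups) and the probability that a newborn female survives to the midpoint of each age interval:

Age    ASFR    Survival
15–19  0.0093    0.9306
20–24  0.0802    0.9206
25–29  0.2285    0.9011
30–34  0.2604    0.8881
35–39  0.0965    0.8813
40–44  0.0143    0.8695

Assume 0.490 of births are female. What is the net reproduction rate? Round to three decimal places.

1.512

Proportion female at birth = 0.490.
Per-age-group product (5 × ASFR × survival probability):
  15–19: 5 × 0.0093 × 0.9306 = 0.04327
  20–24: 5 × 0.0802 × 0.9206 = 0.36916
  25–29: 5 × 0.2285 × 0.9011 = 1.02951
  30–34: 5 × 0.2604 × 0.8881 = 1.15631
  35–39: 5 × 0.0965 × 0.8813 = 0.42523
  40–44: 5 × 0.0143 × 0.8695 = 0.06217
Sum = 3.08565
NRR = 0.490 × 3.08565 = 1.51197
NRR > 1, so each generation more than replaces itself.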